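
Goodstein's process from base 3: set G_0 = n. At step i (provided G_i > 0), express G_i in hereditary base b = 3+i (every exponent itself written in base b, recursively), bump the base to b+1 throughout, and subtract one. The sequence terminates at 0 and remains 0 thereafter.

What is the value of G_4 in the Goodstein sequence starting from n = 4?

4 —HB3→ 3 + 1 —bump→ 4 + 1 = 5 —(−1)→ 4
4 —HB4→ 4 —bump→ 5 = 5 —(−1)→ 4
4 —HB5→ 4 —bump→ 4 = 4 —(−1)→ 3
3 —HB6→ 3 —bump→ 3 = 3 —(−1)→ 2
2 —HB7→ 2 —bump→ 2 = 2 —(−1)→ 1

2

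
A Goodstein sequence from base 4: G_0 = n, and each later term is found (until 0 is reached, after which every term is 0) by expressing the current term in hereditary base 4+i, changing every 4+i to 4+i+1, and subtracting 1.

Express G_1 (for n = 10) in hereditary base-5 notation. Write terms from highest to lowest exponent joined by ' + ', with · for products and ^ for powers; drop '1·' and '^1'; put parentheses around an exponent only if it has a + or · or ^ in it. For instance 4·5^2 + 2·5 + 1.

2·5 + 1

step 0: 10 = 2·4 + 2; sub 5 for 4: 2·5 + 2; = 12; G_1 = 12−1 = 11
step 1: 11 = 2·5 + 1; sub 6 for 5: 2·6 + 1; = 13; G_2 = 13−1 = 12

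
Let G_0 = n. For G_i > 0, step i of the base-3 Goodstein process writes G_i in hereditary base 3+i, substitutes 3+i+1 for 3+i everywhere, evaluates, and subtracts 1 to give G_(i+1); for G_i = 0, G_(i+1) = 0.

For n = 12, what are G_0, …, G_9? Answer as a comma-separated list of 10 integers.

12, 19, 27, 37, 49, 63, 69, 75, 81, 87

G_0 = 12. HB_3(12) = 3^2 + 3. Bump = 20. G_1 = 19.
G_1 = 19. HB_4(19) = 4^2 + 3. Bump = 28. G_2 = 27.
G_2 = 27. HB_5(27) = 5^2 + 2. Bump = 38. G_3 = 37.
G_3 = 37. HB_6(37) = 6^2 + 1. Bump = 50. G_4 = 49.
G_4 = 49. HB_7(49) = 7^2. Bump = 64. G_5 = 63.
G_5 = 63. HB_8(63) = 7·8 + 7. Bump = 70. G_6 = 69.
G_6 = 69. HB_9(69) = 7·9 + 6. Bump = 76. G_7 = 75.
G_7 = 75. HB_10(75) = 7·10 + 5. Bump = 82. G_8 = 81.
G_8 = 81. HB_11(81) = 7·11 + 4. Bump = 88. G_9 = 87.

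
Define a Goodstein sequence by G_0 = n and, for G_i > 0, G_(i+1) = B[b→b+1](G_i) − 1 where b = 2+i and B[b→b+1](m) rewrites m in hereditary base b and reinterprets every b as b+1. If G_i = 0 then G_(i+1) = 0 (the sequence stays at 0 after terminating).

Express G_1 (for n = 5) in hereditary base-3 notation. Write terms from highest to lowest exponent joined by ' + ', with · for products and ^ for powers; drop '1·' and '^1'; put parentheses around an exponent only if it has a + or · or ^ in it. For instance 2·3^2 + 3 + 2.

3^3

5 —HB2→ 2^2 + 1 —bump→ 3^3 + 1 = 28 —(−1)→ 27
27 —HB3→ 3^3 —bump→ 4^4 = 256 —(−1)→ 255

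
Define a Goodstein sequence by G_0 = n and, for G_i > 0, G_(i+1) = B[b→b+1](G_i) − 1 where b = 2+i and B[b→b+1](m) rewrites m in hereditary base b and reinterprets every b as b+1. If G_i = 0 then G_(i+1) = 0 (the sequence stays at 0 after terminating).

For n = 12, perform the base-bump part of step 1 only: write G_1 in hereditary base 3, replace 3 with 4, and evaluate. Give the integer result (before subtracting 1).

step 0: 12 = 2^(2 + 1) + 2^2; sub 3 for 2: 3^(3 + 1) + 3^3; = 108; G_1 = 108−1 = 107
step 1: 107 = 3^(3 + 1) + 2·3^2 + 2·3 + 2; sub 4 for 3: 4^(4 + 1) + 2·4^2 + 2·4 + 2; = 1066; G_2 = 1066−1 = 1065

1066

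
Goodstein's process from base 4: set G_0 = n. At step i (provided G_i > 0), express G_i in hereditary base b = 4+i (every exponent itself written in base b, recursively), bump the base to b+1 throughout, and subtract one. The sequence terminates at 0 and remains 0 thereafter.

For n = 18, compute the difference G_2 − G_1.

10

step 0: 18 = 4^2 + 2; sub 5 for 4: 5^2 + 2; = 27; G_1 = 27−1 = 26
step 1: 26 = 5^2 + 1; sub 6 for 5: 6^2 + 1; = 37; G_2 = 37−1 = 36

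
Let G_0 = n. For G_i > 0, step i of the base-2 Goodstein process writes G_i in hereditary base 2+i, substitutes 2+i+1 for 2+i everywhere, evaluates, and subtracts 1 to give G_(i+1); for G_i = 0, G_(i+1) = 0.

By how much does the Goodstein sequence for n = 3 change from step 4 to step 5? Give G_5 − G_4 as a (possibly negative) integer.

i=0: 3 = 2 + 1 (b=2); 2→3: 3 + 1 = 4; 4−1 = 3
i=1: 3 = 3 (b=3); 3→4: 4 = 4; 4−1 = 3
i=2: 3 = 3 (b=4); 4→5: 3 = 3; 3−1 = 2
i=3: 2 = 2 (b=5); 5→6: 2 = 2; 2−1 = 1
i=4: 1 = 1 (b=6); 6→7: 1 = 1; 1−1 = 0

-1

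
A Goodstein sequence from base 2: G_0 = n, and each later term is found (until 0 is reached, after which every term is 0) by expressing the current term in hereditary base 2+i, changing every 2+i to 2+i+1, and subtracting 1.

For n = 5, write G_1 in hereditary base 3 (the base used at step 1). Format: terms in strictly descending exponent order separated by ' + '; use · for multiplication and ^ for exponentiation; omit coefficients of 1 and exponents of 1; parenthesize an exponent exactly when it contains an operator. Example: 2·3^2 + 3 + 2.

3^3

G_0=5  [base 2] 2^2 + 1  →[2↦3]→  3^3 + 1 = 28  −1 ⇒ G_1=27
G_1=27  [base 3] 3^3  →[3↦4]→  4^4 = 256  −1 ⇒ G_2=255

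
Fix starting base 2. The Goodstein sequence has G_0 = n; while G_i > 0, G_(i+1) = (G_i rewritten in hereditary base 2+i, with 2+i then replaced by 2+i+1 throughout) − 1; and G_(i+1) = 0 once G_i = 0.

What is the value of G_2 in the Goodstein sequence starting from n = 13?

1279

step 0: 13 = 2^(2 + 1) + 2^2 + 1; sub 3 for 2: 3^(3 + 1) + 3^3 + 1; = 109; G_1 = 109−1 = 108
step 1: 108 = 3^(3 + 1) + 3^3; sub 4 for 3: 4^(4 + 1) + 4^4; = 1280; G_2 = 1280−1 = 1279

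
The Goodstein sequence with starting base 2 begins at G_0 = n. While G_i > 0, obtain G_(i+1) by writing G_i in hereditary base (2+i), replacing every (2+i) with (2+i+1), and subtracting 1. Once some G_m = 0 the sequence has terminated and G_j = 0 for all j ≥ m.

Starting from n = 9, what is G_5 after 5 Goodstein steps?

2471826

(0) 9|_2 = 2^(2 + 1) + 1 ↦ 3^(3 + 1) + 1|_3 = 82 ⇒ 81
(1) 81|_3 = 3^(3 + 1) ↦ 4^(4 + 1)|_4 = 1024 ⇒ 1023
(2) 1023|_4 = 3·4^4 + 3·4^3 + 3·4^2 + 3·4 + 3 ↦ 3·5^5 + 3·5^3 + 3·5^2 + 3·5 + 3|_5 = 9843 ⇒ 9842
(3) 9842|_5 = 3·5^5 + 3·5^3 + 3·5^2 + 3·5 + 2 ↦ 3·6^6 + 3·6^3 + 3·6^2 + 3·6 + 2|_6 = 140744 ⇒ 140743
(4) 140743|_6 = 3·6^6 + 3·6^3 + 3·6^2 + 3·6 + 1 ↦ 3·7^7 + 3·7^3 + 3·7^2 + 3·7 + 1|_7 = 2471827 ⇒ 2471826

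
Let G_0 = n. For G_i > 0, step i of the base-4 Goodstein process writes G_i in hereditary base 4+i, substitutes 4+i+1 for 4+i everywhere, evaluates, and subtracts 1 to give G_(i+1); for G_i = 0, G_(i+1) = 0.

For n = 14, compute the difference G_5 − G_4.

1

14 —HB4→ 3·4 + 2 —bump→ 3·5 + 2 = 17 —(−1)→ 16
16 —HB5→ 3·5 + 1 —bump→ 3·6 + 1 = 19 —(−1)→ 18
18 —HB6→ 3·6 —bump→ 3·7 = 21 —(−1)→ 20
20 —HB7→ 2·7 + 6 —bump→ 2·8 + 6 = 22 —(−1)→ 21
21 —HB8→ 2·8 + 5 —bump→ 2·9 + 5 = 23 —(−1)→ 22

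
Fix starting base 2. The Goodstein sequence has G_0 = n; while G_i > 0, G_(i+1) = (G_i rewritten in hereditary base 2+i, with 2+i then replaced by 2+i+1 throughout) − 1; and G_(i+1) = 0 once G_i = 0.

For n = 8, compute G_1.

G_0 = 8. HB_2(8) = 2^(2 + 1). Bump = 81. G_1 = 80.
G_1 = 80. HB_3(80) = 2·3^3 + 2·3^2 + 2·3 + 2. Bump = 554. G_2 = 553.

80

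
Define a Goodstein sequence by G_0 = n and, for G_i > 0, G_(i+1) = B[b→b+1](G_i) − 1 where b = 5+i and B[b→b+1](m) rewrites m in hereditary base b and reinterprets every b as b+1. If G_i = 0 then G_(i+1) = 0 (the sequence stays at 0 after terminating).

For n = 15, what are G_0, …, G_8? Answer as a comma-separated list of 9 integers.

15, 17, 18, 19, 20, 21, 22, 23, 23

G_0 = 15. HB_5(15) = 3·5. Bump = 18. G_1 = 17.
G_1 = 17. HB_6(17) = 2·6 + 5. Bump = 19. G_2 = 18.
G_2 = 18. HB_7(18) = 2·7 + 4. Bump = 20. G_3 = 19.
G_3 = 19. HB_8(19) = 2·8 + 3. Bump = 21. G_4 = 20.
G_4 = 20. HB_9(20) = 2·9 + 2. Bump = 22. G_5 = 21.
G_5 = 21. HB_10(21) = 2·10 + 1. Bump = 23. G_6 = 22.
G_6 = 22. HB_11(22) = 2·11. Bump = 24. G_7 = 23.
G_7 = 23. HB_12(23) = 12 + 11. Bump = 24. G_8 = 23.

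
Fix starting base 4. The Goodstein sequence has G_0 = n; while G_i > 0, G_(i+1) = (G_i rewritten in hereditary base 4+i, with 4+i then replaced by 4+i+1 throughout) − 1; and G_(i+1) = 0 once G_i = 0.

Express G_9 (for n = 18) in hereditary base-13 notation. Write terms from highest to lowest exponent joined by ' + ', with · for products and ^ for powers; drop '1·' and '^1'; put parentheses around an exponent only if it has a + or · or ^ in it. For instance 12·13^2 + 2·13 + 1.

18 —HB4→ 4^2 + 2 —bump→ 5^2 + 2 = 27 —(−1)→ 26
26 —HB5→ 5^2 + 1 —bump→ 6^2 + 1 = 37 —(−1)→ 36
36 —HB6→ 6^2 —bump→ 7^2 = 49 —(−1)→ 48
48 —HB7→ 6·7 + 6 —bump→ 6·8 + 6 = 54 —(−1)→ 53
53 —HB8→ 6·8 + 5 —bump→ 6·9 + 5 = 59 —(−1)→ 58
58 —HB9→ 6·9 + 4 —bump→ 6·10 + 4 = 64 —(−1)→ 63
63 —HB10→ 6·10 + 3 —bump→ 6·11 + 3 = 69 —(−1)→ 68
68 —HB11→ 6·11 + 2 —bump→ 6·12 + 2 = 74 —(−1)→ 73
73 —HB12→ 6·12 + 1 —bump→ 6·13 + 1 = 79 —(−1)→ 78

6·13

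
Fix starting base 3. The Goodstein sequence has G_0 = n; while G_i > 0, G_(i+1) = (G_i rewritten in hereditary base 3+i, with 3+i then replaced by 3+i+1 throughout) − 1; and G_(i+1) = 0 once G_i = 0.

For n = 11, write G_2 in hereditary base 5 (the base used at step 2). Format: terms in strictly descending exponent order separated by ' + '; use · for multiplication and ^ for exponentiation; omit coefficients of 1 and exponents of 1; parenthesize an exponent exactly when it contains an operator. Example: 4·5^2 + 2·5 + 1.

5^2

step 0: 11 = 3^2 + 2; sub 4 for 3: 4^2 + 2; = 18; G_1 = 18−1 = 17
step 1: 17 = 4^2 + 1; sub 5 for 4: 5^2 + 1; = 26; G_2 = 26−1 = 25
step 2: 25 = 5^2; sub 6 for 5: 6^2; = 36; G_3 = 36−1 = 35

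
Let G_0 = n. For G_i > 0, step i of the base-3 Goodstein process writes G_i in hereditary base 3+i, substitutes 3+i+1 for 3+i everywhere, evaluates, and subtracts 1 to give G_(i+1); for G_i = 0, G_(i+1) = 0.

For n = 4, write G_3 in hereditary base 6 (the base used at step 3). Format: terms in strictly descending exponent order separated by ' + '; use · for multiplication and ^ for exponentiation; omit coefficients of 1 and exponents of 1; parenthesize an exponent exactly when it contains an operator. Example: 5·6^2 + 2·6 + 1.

4 —HB3→ 3 + 1 —bump→ 4 + 1 = 5 —(−1)→ 4
4 —HB4→ 4 —bump→ 5 = 5 —(−1)→ 4
4 —HB5→ 4 —bump→ 4 = 4 —(−1)→ 3
3 —HB6→ 3 —bump→ 3 = 3 —(−1)→ 2

3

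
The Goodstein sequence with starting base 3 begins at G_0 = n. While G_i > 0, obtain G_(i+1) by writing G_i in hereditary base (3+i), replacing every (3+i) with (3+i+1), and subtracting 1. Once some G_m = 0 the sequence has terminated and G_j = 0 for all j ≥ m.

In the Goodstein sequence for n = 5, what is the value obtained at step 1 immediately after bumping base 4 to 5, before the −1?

[0] 5 ≡ 3 + 2 (base 3). Lift 4: 6. −1: 5.
[1] 5 ≡ 4 + 1 (base 4). Lift 5: 6. −1: 5.

6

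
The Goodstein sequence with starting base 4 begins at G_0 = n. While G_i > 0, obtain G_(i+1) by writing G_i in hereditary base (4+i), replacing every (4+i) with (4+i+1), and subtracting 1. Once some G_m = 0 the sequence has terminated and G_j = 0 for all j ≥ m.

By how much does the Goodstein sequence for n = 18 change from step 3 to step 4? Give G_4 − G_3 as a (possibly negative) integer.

5

i=0: 18 = 4^2 + 2 (b=4); 4→5: 5^2 + 2 = 27; 27−1 = 26
i=1: 26 = 5^2 + 1 (b=5); 5→6: 6^2 + 1 = 37; 37−1 = 36
i=2: 36 = 6^2 (b=6); 6→7: 7^2 = 49; 49−1 = 48
i=3: 48 = 6·7 + 6 (b=7); 7→8: 6·8 + 6 = 54; 54−1 = 53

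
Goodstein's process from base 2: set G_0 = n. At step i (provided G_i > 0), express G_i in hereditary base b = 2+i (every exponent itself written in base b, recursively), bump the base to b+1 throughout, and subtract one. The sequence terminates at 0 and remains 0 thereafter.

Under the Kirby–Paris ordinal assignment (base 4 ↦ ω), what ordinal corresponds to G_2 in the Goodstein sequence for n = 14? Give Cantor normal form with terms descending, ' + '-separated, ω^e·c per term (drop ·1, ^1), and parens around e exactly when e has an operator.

ω^(ω + 1) + ω^ω + 1

G_0=14  [base 2] 2^(2 + 1) + 2^2 + 2  →[2↦3]→  3^(3 + 1) + 3^3 + 3 = 111  −1 ⇒ G_1=110
G_1=110  [base 3] 3^(3 + 1) + 3^3 + 2  →[3↦4]→  4^(4 + 1) + 4^4 + 2 = 1282  −1 ⇒ G_2=1281
G_2=1281  [base 4] 4^(4 + 1) + 4^4 + 1  →[4↦5]→  5^(5 + 1) + 5^5 + 1 = 18751  −1 ⇒ G_3=18750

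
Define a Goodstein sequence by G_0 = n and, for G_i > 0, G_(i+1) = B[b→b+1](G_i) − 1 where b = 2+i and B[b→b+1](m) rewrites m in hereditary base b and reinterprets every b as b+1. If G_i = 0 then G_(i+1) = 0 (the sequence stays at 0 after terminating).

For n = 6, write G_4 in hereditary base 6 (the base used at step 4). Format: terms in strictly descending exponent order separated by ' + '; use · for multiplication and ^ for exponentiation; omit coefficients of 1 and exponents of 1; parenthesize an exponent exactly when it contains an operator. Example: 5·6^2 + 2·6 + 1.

5·6^5 + 5·6^4 + 5·6^3 + 5·6^2 + 5·6 + 5

6 —HB2→ 2^2 + 2 —bump→ 3^3 + 3 = 30 —(−1)→ 29
29 —HB3→ 3^3 + 2 —bump→ 4^4 + 2 = 258 —(−1)→ 257
257 —HB4→ 4^4 + 1 —bump→ 5^5 + 1 = 3126 —(−1)→ 3125
3125 —HB5→ 5^5 —bump→ 6^6 = 46656 —(−1)→ 46655
46655 —HB6→ 5·6^5 + 5·6^4 + 5·6^3 + 5·6^2 + 5·6 + 5 —bump→ 5·7^5 + 5·7^4 + 5·7^3 + 5·7^2 + 5·7 + 5 = 98040 —(−1)→ 98039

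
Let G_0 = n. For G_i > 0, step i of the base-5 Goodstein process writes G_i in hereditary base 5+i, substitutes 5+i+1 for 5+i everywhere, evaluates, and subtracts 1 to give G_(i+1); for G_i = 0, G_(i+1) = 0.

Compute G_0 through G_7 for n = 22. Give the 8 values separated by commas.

[0] 22 ≡ 4·5 + 2 (base 5). Lift 6: 26. −1: 25.
[1] 25 ≡ 4·6 + 1 (base 6). Lift 7: 29. −1: 28.
[2] 28 ≡ 4·7 (base 7). Lift 8: 32. −1: 31.
[3] 31 ≡ 3·8 + 7 (base 8). Lift 9: 34. −1: 33.
[4] 33 ≡ 3·9 + 6 (base 9). Lift 10: 36. −1: 35.
[5] 35 ≡ 3·10 + 5 (base 10). Lift 11: 38. −1: 37.
[6] 37 ≡ 3·11 + 4 (base 11). Lift 12: 40. −1: 39.

22, 25, 28, 31, 33, 35, 37, 39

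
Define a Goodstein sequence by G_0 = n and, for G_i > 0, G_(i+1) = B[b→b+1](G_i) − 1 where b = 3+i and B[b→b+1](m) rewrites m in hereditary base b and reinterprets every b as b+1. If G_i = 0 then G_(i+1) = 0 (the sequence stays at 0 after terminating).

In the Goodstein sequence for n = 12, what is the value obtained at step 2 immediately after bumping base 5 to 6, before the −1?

38

i=0: 12 = 3^2 + 3 (b=3); 3→4: 4^2 + 4 = 20; 20−1 = 19
i=1: 19 = 4^2 + 3 (b=4); 4→5: 5^2 + 3 = 28; 28−1 = 27
i=2: 27 = 5^2 + 2 (b=5); 5→6: 6^2 + 2 = 38; 38−1 = 37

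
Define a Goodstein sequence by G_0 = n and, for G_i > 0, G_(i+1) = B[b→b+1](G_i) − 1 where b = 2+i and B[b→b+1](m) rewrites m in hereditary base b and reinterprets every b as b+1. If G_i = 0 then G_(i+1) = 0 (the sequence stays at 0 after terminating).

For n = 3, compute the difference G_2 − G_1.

0

[0] 3 ≡ 2 + 1 (base 2). Lift 3: 4. −1: 3.
[1] 3 ≡ 3 (base 3). Lift 4: 4. −1: 3.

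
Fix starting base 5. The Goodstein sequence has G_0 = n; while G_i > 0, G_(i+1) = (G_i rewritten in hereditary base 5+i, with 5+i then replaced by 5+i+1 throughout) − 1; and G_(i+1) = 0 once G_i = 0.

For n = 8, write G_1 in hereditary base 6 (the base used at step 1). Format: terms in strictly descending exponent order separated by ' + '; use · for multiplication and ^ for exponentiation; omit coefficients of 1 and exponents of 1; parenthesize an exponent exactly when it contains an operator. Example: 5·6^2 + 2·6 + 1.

step 0: 8 = 5 + 3; sub 6 for 5: 6 + 3; = 9; G_1 = 9−1 = 8
step 1: 8 = 6 + 2; sub 7 for 6: 7 + 2; = 9; G_2 = 9−1 = 8

6 + 2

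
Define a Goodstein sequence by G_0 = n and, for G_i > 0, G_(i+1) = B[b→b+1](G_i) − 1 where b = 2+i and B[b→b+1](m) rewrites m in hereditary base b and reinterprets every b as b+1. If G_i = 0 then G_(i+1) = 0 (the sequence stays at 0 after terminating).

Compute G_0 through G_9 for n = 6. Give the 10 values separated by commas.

step 0: 6 = 2^2 + 2; sub 3 for 2: 3^3 + 3; = 30; G_1 = 30−1 = 29
step 1: 29 = 3^3 + 2; sub 4 for 3: 4^4 + 2; = 258; G_2 = 258−1 = 257
step 2: 257 = 4^4 + 1; sub 5 for 4: 5^5 + 1; = 3126; G_3 = 3126−1 = 3125
step 3: 3125 = 5^5; sub 6 for 5: 6^6; = 46656; G_4 = 46656−1 = 46655
step 4: 46655 = 5·6^5 + 5·6^4 + 5·6^3 + 5·6^2 + 5·6 + 5; sub 7 for 6: 5·7^5 + 5·7^4 + 5·7^3 + 5·7^2 + 5·7 + 5; = 98040; G_5 = 98040−1 = 98039
step 5: 98039 = 5·7^5 + 5·7^4 + 5·7^3 + 5·7^2 + 5·7 + 4; sub 8 for 7: 5·8^5 + 5·8^4 + 5·8^3 + 5·8^2 + 5·8 + 4; = 187244; G_6 = 187244−1 = 187243
step 6: 187243 = 5·8^5 + 5·8^4 + 5·8^3 + 5·8^2 + 5·8 + 3; sub 9 for 8: 5·9^5 + 5·9^4 + 5·9^3 + 5·9^2 + 5·9 + 3; = 332148; G_7 = 332148−1 = 332147
step 7: 332147 = 5·9^5 + 5·9^4 + 5·9^3 + 5·9^2 + 5·9 + 2; sub 10 for 9: 5·10^5 + 5·10^4 + 5·10^3 + 5·10^2 + 5·10 + 2; = 555552; G_8 = 555552−1 = 555551
step 8: 555551 = 5·10^5 + 5·10^4 + 5·10^3 + 5·10^2 + 5·10 + 1; sub 11 for 10: 5·11^5 + 5·11^4 + 5·11^3 + 5·11^2 + 5·11 + 1; = 885776; G_9 = 885776−1 = 885775

6, 29, 257, 3125, 46655, 98039, 187243, 332147, 555551, 885775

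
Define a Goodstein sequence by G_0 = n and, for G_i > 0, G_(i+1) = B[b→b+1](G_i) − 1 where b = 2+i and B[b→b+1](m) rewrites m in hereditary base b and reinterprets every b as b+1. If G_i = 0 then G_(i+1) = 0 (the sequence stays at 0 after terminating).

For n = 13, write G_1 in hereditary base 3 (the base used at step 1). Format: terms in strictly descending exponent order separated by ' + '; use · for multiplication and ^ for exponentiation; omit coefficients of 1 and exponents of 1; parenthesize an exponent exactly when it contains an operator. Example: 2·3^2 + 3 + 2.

3^(3 + 1) + 3^3

G_0=13  [base 2] 2^(2 + 1) + 2^2 + 1  →[2↦3]→  3^(3 + 1) + 3^3 + 1 = 109  −1 ⇒ G_1=108
G_1=108  [base 3] 3^(3 + 1) + 3^3  →[3↦4]→  4^(4 + 1) + 4^4 = 1280  −1 ⇒ G_2=1279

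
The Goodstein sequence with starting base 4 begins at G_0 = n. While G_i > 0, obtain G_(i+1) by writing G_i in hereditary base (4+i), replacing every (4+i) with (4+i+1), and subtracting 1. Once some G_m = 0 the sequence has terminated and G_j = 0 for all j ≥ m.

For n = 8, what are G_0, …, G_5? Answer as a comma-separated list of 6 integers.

8, 9, 9, 9, 9, 9

G_0 = 8. HB_4(8) = 2·4. Bump = 10. G_1 = 9.
G_1 = 9. HB_5(9) = 5 + 4. Bump = 10. G_2 = 9.
G_2 = 9. HB_6(9) = 6 + 3. Bump = 10. G_3 = 9.
G_3 = 9. HB_7(9) = 7 + 2. Bump = 10. G_4 = 9.
G_4 = 9. HB_8(9) = 8 + 1. Bump = 10. G_5 = 9.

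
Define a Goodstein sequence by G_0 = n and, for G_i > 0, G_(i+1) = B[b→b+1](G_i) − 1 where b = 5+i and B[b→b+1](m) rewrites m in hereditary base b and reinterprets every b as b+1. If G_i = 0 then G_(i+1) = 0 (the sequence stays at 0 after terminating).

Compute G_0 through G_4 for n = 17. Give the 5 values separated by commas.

G_0 = 17. HB_5(17) = 3·5 + 2. Bump = 20. G_1 = 19.
G_1 = 19. HB_6(19) = 3·6 + 1. Bump = 22. G_2 = 21.
G_2 = 21. HB_7(21) = 3·7. Bump = 24. G_3 = 23.
G_3 = 23. HB_8(23) = 2·8 + 7. Bump = 25. G_4 = 24.

17, 19, 21, 23, 24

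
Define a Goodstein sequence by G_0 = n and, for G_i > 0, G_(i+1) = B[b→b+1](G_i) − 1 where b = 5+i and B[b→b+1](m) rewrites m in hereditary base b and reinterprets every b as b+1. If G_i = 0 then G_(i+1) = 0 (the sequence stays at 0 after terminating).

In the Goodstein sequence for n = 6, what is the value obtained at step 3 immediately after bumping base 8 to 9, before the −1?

5

G_0 = 6. HB_5(6) = 5 + 1. Bump = 7. G_1 = 6.
G_1 = 6. HB_6(6) = 6. Bump = 7. G_2 = 6.
G_2 = 6. HB_7(6) = 6. Bump = 6. G_3 = 5.
G_3 = 5. HB_8(5) = 5. Bump = 5. G_4 = 4.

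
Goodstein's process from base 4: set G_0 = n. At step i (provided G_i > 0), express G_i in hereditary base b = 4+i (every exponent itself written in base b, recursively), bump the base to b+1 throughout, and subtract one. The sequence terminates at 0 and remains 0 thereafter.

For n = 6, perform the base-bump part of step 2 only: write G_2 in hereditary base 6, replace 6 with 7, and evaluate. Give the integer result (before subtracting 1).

7

[0] 6 ≡ 4 + 2 (base 4). Lift 5: 7. −1: 6.
[1] 6 ≡ 5 + 1 (base 5). Lift 6: 7. −1: 6.
[2] 6 ≡ 6 (base 6). Lift 7: 7. −1: 6.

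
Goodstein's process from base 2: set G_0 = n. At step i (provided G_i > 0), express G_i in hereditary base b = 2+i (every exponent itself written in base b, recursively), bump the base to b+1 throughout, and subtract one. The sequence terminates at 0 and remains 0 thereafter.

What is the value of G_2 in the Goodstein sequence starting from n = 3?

3

3 —HB2→ 2 + 1 —bump→ 3 + 1 = 4 —(−1)→ 3
3 —HB3→ 3 —bump→ 4 = 4 —(−1)→ 3
3 —HB4→ 3 —bump→ 3 = 3 —(−1)→ 2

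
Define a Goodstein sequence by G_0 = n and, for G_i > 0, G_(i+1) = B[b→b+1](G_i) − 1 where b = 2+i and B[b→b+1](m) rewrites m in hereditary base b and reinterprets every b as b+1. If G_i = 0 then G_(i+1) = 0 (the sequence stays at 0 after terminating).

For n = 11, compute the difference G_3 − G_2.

14600

G_0 = 11. HB_2(11) = 2^(2 + 1) + 2 + 1. Bump = 85. G_1 = 84.
G_1 = 84. HB_3(84) = 3^(3 + 1) + 3. Bump = 1028. G_2 = 1027.
G_2 = 1027. HB_4(1027) = 4^(4 + 1) + 3. Bump = 15628. G_3 = 15627.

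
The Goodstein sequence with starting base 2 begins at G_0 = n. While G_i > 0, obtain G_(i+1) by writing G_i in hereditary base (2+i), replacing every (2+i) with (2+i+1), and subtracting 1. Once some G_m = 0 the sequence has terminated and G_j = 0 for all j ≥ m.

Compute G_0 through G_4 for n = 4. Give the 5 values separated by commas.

[0] 4 ≡ 2^2 (base 2). Lift 3: 27. −1: 26.
[1] 26 ≡ 2·3^2 + 2·3 + 2 (base 3). Lift 4: 42. −1: 41.
[2] 41 ≡ 2·4^2 + 2·4 + 1 (base 4). Lift 5: 61. −1: 60.
[3] 60 ≡ 2·5^2 + 2·5 (base 5). Lift 6: 84. −1: 83.

4, 26, 41, 60, 83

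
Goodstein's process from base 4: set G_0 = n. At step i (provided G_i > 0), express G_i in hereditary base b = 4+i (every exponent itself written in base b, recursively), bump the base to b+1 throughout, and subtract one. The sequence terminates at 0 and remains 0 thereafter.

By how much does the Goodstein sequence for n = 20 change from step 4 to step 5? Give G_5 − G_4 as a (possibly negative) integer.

16

[0] 20 ≡ 4^2 + 4 (base 4). Lift 5: 30. −1: 29.
[1] 29 ≡ 5^2 + 4 (base 5). Lift 6: 40. −1: 39.
[2] 39 ≡ 6^2 + 3 (base 6). Lift 7: 52. −1: 51.
[3] 51 ≡ 7^2 + 2 (base 7). Lift 8: 66. −1: 65.
[4] 65 ≡ 8^2 + 1 (base 8). Lift 9: 82. −1: 81.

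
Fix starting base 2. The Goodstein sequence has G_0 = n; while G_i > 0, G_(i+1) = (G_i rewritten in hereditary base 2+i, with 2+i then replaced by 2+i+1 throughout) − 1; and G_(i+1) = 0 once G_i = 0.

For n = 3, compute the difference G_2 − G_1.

i=0: 3 = 2 + 1 (b=2); 2→3: 3 + 1 = 4; 4−1 = 3
i=1: 3 = 3 (b=3); 3→4: 4 = 4; 4−1 = 3

0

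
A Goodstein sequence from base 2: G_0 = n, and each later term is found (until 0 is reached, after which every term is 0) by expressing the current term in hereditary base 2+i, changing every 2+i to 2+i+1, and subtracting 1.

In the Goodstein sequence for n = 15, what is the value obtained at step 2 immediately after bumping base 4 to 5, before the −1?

18753

(0) 15|_2 = 2^(2 + 1) + 2^2 + 2 + 1 ↦ 3^(3 + 1) + 3^3 + 3 + 1|_3 = 112 ⇒ 111
(1) 111|_3 = 3^(3 + 1) + 3^3 + 3 ↦ 4^(4 + 1) + 4^4 + 4|_4 = 1284 ⇒ 1283
(2) 1283|_4 = 4^(4 + 1) + 4^4 + 3 ↦ 5^(5 + 1) + 5^5 + 3|_5 = 18753 ⇒ 18752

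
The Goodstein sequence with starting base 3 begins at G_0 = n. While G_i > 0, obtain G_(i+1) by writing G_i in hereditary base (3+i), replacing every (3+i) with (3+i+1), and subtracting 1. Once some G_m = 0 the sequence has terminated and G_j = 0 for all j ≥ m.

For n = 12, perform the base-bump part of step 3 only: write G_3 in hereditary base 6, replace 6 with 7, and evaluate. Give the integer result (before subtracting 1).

50

[0] 12 ≡ 3^2 + 3 (base 3). Lift 4: 20. −1: 19.
[1] 19 ≡ 4^2 + 3 (base 4). Lift 5: 28. −1: 27.
[2] 27 ≡ 5^2 + 2 (base 5). Lift 6: 38. −1: 37.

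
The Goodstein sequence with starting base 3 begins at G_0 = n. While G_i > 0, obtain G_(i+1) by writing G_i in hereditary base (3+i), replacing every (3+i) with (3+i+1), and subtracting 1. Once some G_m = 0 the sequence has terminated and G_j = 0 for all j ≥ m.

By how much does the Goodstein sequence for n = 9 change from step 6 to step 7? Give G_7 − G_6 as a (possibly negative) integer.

G_0=9  [base 3] 3^2  →[3↦4]→  4^2 = 16  −1 ⇒ G_1=15
G_1=15  [base 4] 3·4 + 3  →[4↦5]→  3·5 + 3 = 18  −1 ⇒ G_2=17
G_2=17  [base 5] 3·5 + 2  →[5↦6]→  3·6 + 2 = 20  −1 ⇒ G_3=19
G_3=19  [base 6] 3·6 + 1  →[6↦7]→  3·7 + 1 = 22  −1 ⇒ G_4=21
G_4=21  [base 7] 3·7  →[7↦8]→  3·8 = 24  −1 ⇒ G_5=23
G_5=23  [base 8] 2·8 + 7  →[8↦9]→  2·9 + 7 = 25  −1 ⇒ G_6=24
G_6=24  [base 9] 2·9 + 6  →[9↦10]→  2·10 + 6 = 26  −1 ⇒ G_7=25

1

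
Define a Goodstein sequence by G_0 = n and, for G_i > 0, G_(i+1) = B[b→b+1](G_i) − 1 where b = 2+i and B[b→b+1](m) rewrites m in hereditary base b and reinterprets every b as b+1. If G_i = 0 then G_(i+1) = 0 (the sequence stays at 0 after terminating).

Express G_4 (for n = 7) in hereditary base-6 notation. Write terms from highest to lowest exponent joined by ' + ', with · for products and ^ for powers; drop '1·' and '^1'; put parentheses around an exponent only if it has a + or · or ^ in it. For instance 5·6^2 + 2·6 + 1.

6^6 + 1

base 2: 7 = 2^2 + 2 + 1; at 3: 3^3 + 3 + 1 = 31; next = 30
base 3: 30 = 3^3 + 3; at 4: 4^4 + 4 = 260; next = 259
base 4: 259 = 4^4 + 3; at 5: 5^5 + 3 = 3128; next = 3127
base 5: 3127 = 5^5 + 2; at 6: 6^6 + 2 = 46658; next = 46657
base 6: 46657 = 6^6 + 1; at 7: 7^7 + 1 = 823544; next = 823543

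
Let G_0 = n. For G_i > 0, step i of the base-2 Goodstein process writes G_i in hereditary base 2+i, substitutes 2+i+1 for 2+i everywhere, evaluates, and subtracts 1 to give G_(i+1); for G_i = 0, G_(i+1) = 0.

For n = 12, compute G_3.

15685

G_0=12  [base 2] 2^(2 + 1) + 2^2  →[2↦3]→  3^(3 + 1) + 3^3 = 108  −1 ⇒ G_1=107
G_1=107  [base 3] 3^(3 + 1) + 2·3^2 + 2·3 + 2  →[3↦4]→  4^(4 + 1) + 2·4^2 + 2·4 + 2 = 1066  −1 ⇒ G_2=1065
G_2=1065  [base 4] 4^(4 + 1) + 2·4^2 + 2·4 + 1  →[4↦5]→  5^(5 + 1) + 2·5^2 + 2·5 + 1 = 15686  −1 ⇒ G_3=15685
G_3=15685  [base 5] 5^(5 + 1) + 2·5^2 + 2·5  →[5↦6]→  6^(6 + 1) + 2·6^2 + 2·6 = 280020  −1 ⇒ G_4=280019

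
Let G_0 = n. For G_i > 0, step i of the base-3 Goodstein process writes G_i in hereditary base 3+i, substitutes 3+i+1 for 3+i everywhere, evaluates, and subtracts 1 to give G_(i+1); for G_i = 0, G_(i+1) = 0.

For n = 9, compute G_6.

24

base 3: 9 = 3^2; at 4: 4^2 = 16; next = 15
base 4: 15 = 3·4 + 3; at 5: 3·5 + 3 = 18; next = 17
base 5: 17 = 3·5 + 2; at 6: 3·6 + 2 = 20; next = 19
base 6: 19 = 3·6 + 1; at 7: 3·7 + 1 = 22; next = 21
base 7: 21 = 3·7; at 8: 3·8 = 24; next = 23
base 8: 23 = 2·8 + 7; at 9: 2·9 + 7 = 25; next = 24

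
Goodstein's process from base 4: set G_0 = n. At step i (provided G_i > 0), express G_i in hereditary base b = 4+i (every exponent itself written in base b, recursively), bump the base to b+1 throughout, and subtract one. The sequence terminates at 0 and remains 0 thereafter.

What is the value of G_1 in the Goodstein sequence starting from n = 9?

i=0: 9 = 2·4 + 1 (b=4); 4→5: 2·5 + 1 = 11; 11−1 = 10
i=1: 10 = 2·5 (b=5); 5→6: 2·6 = 12; 12−1 = 11

10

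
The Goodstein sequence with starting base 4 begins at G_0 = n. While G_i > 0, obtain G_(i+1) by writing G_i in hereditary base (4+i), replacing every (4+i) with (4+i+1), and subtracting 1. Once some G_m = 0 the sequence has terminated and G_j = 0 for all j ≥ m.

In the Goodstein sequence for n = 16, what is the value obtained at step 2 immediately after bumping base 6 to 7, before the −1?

G_0 = 16. HB_4(16) = 4^2. Bump = 25. G_1 = 24.
G_1 = 24. HB_5(24) = 4·5 + 4. Bump = 28. G_2 = 27.
G_2 = 27. HB_6(27) = 4·6 + 3. Bump = 31. G_3 = 30.

31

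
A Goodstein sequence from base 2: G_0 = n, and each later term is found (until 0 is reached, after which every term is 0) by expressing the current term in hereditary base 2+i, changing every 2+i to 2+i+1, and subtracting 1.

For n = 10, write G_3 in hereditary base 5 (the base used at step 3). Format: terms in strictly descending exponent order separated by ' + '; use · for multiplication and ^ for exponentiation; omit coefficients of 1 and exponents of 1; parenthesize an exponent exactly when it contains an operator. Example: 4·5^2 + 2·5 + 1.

i=0: 10 = 2^(2 + 1) + 2 (b=2); 2→3: 3^(3 + 1) + 3 = 84; 84−1 = 83
i=1: 83 = 3^(3 + 1) + 2 (b=3); 3→4: 4^(4 + 1) + 2 = 1026; 1026−1 = 1025
i=2: 1025 = 4^(4 + 1) + 1 (b=4); 4→5: 5^(5 + 1) + 1 = 15626; 15626−1 = 15625

5^(5 + 1)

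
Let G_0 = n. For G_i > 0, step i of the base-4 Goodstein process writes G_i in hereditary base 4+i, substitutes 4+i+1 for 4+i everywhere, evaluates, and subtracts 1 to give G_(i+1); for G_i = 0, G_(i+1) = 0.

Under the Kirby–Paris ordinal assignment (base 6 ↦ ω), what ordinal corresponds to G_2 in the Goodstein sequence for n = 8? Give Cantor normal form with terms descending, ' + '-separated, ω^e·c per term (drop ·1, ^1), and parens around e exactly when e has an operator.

[0] 8 ≡ 2·4 (base 4). Lift 5: 10. −1: 9.
[1] 9 ≡ 5 + 4 (base 5). Lift 6: 10. −1: 9.

ω + 3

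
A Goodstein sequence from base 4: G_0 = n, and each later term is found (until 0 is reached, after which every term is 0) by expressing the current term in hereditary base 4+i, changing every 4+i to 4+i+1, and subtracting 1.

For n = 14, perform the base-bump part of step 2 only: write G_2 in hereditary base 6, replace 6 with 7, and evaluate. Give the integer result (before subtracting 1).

21

i=0: 14 = 3·4 + 2 (b=4); 4→5: 3·5 + 2 = 17; 17−1 = 16
i=1: 16 = 3·5 + 1 (b=5); 5→6: 3·6 + 1 = 19; 19−1 = 18
i=2: 18 = 3·6 (b=6); 6→7: 3·7 = 21; 21−1 = 20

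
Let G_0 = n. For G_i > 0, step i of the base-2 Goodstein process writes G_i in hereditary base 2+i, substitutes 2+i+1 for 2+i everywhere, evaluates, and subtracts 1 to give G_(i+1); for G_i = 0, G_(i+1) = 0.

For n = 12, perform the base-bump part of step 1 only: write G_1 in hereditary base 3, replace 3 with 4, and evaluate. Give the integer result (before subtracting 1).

1066

(0) 12|_2 = 2^(2 + 1) + 2^2 ↦ 3^(3 + 1) + 3^3|_3 = 108 ⇒ 107
(1) 107|_3 = 3^(3 + 1) + 2·3^2 + 2·3 + 2 ↦ 4^(4 + 1) + 2·4^2 + 2·4 + 2|_4 = 1066 ⇒ 1065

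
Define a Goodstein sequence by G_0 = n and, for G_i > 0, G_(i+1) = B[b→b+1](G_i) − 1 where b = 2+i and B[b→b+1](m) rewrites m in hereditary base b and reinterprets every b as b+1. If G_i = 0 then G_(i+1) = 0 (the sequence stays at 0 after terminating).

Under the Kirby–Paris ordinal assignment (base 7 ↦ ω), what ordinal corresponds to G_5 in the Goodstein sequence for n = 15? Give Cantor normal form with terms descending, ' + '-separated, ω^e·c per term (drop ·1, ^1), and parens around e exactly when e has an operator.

15 —HB2→ 2^(2 + 1) + 2^2 + 2 + 1 —bump→ 3^(3 + 1) + 3^3 + 3 + 1 = 112 —(−1)→ 111
111 —HB3→ 3^(3 + 1) + 3^3 + 3 —bump→ 4^(4 + 1) + 4^4 + 4 = 1284 —(−1)→ 1283
1283 —HB4→ 4^(4 + 1) + 4^4 + 3 —bump→ 5^(5 + 1) + 5^5 + 3 = 18753 —(−1)→ 18752
18752 —HB5→ 5^(5 + 1) + 5^5 + 2 —bump→ 6^(6 + 1) + 6^6 + 2 = 326594 —(−1)→ 326593
326593 —HB6→ 6^(6 + 1) + 6^6 + 1 —bump→ 7^(7 + 1) + 7^7 + 1 = 6588345 —(−1)→ 6588344
6588344 —HB7→ 7^(7 + 1) + 7^7 —bump→ 8^(8 + 1) + 8^8 = 150994944 —(−1)→ 150994943

ω^(ω + 1) + ω^ω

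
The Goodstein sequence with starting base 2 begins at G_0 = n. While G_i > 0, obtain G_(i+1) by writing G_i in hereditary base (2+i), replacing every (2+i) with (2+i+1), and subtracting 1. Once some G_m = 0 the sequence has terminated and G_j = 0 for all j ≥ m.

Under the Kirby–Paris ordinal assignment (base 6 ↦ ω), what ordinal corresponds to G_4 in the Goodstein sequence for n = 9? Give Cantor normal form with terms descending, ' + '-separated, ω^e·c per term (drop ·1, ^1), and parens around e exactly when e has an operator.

ω^ω·3 + ω^3·3 + ω^2·3 + ω·3 + 1

G_0 = 9. HB_2(9) = 2^(2 + 1) + 1. Bump = 82. G_1 = 81.
G_1 = 81. HB_3(81) = 3^(3 + 1). Bump = 1024. G_2 = 1023.
G_2 = 1023. HB_4(1023) = 3·4^4 + 3·4^3 + 3·4^2 + 3·4 + 3. Bump = 9843. G_3 = 9842.
G_3 = 9842. HB_5(9842) = 3·5^5 + 3·5^3 + 3·5^2 + 3·5 + 2. Bump = 140744. G_4 = 140743.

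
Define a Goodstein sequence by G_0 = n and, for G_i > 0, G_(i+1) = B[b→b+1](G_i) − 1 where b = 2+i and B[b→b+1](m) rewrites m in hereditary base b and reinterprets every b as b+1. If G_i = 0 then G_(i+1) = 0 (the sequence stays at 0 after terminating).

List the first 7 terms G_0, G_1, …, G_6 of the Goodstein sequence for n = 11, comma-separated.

11, 84, 1027, 15627, 279937, 5764801, 134217727

11 —HB2→ 2^(2 + 1) + 2 + 1 —bump→ 3^(3 + 1) + 3 + 1 = 85 —(−1)→ 84
84 —HB3→ 3^(3 + 1) + 3 —bump→ 4^(4 + 1) + 4 = 1028 —(−1)→ 1027
1027 —HB4→ 4^(4 + 1) + 3 —bump→ 5^(5 + 1) + 3 = 15628 —(−1)→ 15627
15627 —HB5→ 5^(5 + 1) + 2 —bump→ 6^(6 + 1) + 2 = 279938 —(−1)→ 279937
279937 —HB6→ 6^(6 + 1) + 1 —bump→ 7^(7 + 1) + 1 = 5764802 —(−1)→ 5764801
5764801 —HB7→ 7^(7 + 1) —bump→ 8^(8 + 1) = 134217728 —(−1)→ 134217727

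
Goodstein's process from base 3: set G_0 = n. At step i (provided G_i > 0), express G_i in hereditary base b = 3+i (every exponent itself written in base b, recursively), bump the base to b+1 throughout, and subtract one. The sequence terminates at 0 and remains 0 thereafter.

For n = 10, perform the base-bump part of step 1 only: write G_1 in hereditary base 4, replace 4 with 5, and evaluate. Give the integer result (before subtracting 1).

10 —HB3→ 3^2 + 1 —bump→ 4^2 + 1 = 17 —(−1)→ 16
16 —HB4→ 4^2 —bump→ 5^2 = 25 —(−1)→ 24

25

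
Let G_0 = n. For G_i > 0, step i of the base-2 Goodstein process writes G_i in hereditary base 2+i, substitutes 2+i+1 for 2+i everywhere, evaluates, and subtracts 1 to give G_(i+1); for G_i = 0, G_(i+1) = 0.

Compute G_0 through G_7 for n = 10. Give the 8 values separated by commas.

base 2: 10 = 2^(2 + 1) + 2; at 3: 3^(3 + 1) + 3 = 84; next = 83
base 3: 83 = 3^(3 + 1) + 2; at 4: 4^(4 + 1) + 2 = 1026; next = 1025
base 4: 1025 = 4^(4 + 1) + 1; at 5: 5^(5 + 1) + 1 = 15626; next = 15625
base 5: 15625 = 5^(5 + 1); at 6: 6^(6 + 1) = 279936; next = 279935
base 6: 279935 = 5·6^6 + 5·6^5 + 5·6^4 + 5·6^3 + 5·6^2 + 5·6 + 5; at 7: 5·7^7 + 5·7^5 + 5·7^4 + 5·7^3 + 5·7^2 + 5·7 + 5 = 4215755; next = 4215754
base 7: 4215754 = 5·7^7 + 5·7^5 + 5·7^4 + 5·7^3 + 5·7^2 + 5·7 + 4; at 8: 5·8^8 + 5·8^5 + 5·8^4 + 5·8^3 + 5·8^2 + 5·8 + 4 = 84073324; next = 84073323
base 8: 84073323 = 5·8^8 + 5·8^5 + 5·8^4 + 5·8^3 + 5·8^2 + 5·8 + 3; at 9: 5·9^9 + 5·9^5 + 5·9^4 + 5·9^3 + 5·9^2 + 5·9 + 3 = 1937434593; next = 1937434592

10, 83, 1025, 15625, 279935, 4215754, 84073323, 1937434592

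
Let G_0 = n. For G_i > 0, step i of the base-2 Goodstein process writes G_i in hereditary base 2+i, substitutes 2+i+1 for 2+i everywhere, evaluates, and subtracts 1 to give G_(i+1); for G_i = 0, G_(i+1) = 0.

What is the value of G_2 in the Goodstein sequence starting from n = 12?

i=0: 12 = 2^(2 + 1) + 2^2 (b=2); 2→3: 3^(3 + 1) + 3^3 = 108; 108−1 = 107
i=1: 107 = 3^(3 + 1) + 2·3^2 + 2·3 + 2 (b=3); 3→4: 4^(4 + 1) + 2·4^2 + 2·4 + 2 = 1066; 1066−1 = 1065
i=2: 1065 = 4^(4 + 1) + 2·4^2 + 2·4 + 1 (b=4); 4→5: 5^(5 + 1) + 2·5^2 + 2·5 + 1 = 15686; 15686−1 = 15685

1065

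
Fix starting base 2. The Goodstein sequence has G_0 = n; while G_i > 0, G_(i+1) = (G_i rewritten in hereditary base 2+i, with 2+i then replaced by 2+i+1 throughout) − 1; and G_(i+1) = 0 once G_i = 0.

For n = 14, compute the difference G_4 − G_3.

307841

step 0: 14 = 2^(2 + 1) + 2^2 + 2; sub 3 for 2: 3^(3 + 1) + 3^3 + 3; = 111; G_1 = 111−1 = 110
step 1: 110 = 3^(3 + 1) + 3^3 + 2; sub 4 for 3: 4^(4 + 1) + 4^4 + 2; = 1282; G_2 = 1282−1 = 1281
step 2: 1281 = 4^(4 + 1) + 4^4 + 1; sub 5 for 4: 5^(5 + 1) + 5^5 + 1; = 18751; G_3 = 18751−1 = 18750
step 3: 18750 = 5^(5 + 1) + 5^5; sub 6 for 5: 6^(6 + 1) + 6^6; = 326592; G_4 = 326592−1 = 326591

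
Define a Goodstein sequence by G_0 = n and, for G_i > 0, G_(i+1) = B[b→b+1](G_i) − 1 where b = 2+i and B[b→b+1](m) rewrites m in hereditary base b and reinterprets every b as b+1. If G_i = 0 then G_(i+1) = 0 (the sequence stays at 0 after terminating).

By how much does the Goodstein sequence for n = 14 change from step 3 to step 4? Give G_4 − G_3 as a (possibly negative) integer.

307841

[0] 14 ≡ 2^(2 + 1) + 2^2 + 2 (base 2). Lift 3: 111. −1: 110.
[1] 110 ≡ 3^(3 + 1) + 3^3 + 2 (base 3). Lift 4: 1282. −1: 1281.
[2] 1281 ≡ 4^(4 + 1) + 4^4 + 1 (base 4). Lift 5: 18751. −1: 18750.
[3] 18750 ≡ 5^(5 + 1) + 5^5 (base 5). Lift 6: 326592. −1: 326591.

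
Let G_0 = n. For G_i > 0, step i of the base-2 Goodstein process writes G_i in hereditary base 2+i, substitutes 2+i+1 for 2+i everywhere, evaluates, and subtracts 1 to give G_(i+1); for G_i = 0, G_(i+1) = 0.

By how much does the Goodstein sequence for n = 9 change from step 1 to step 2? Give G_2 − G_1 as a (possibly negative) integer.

[0] 9 ≡ 2^(2 + 1) + 1 (base 2). Lift 3: 82. −1: 81.
[1] 81 ≡ 3^(3 + 1) (base 3). Lift 4: 1024. −1: 1023.

942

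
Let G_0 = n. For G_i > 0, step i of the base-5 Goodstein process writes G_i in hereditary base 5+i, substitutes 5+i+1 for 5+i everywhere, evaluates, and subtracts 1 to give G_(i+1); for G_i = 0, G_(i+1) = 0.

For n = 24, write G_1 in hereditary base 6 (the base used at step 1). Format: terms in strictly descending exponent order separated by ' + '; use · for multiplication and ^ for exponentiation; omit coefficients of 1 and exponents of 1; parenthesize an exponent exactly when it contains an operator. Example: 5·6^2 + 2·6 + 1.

4·6 + 3

G_0 = 24. HB_5(24) = 4·5 + 4. Bump = 28. G_1 = 27.
G_1 = 27. HB_6(27) = 4·6 + 3. Bump = 31. G_2 = 30.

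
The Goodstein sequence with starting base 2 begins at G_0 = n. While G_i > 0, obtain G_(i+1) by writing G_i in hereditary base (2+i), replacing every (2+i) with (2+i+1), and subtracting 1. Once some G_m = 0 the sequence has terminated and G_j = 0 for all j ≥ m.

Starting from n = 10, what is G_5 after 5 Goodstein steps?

4215754

[0] 10 ≡ 2^(2 + 1) + 2 (base 2). Lift 3: 84. −1: 83.
[1] 83 ≡ 3^(3 + 1) + 2 (base 3). Lift 4: 1026. −1: 1025.
[2] 1025 ≡ 4^(4 + 1) + 1 (base 4). Lift 5: 15626. −1: 15625.
[3] 15625 ≡ 5^(5 + 1) (base 5). Lift 6: 279936. −1: 279935.
[4] 279935 ≡ 5·6^6 + 5·6^5 + 5·6^4 + 5·6^3 + 5·6^2 + 5·6 + 5 (base 6). Lift 7: 4215755. −1: 4215754.
[5] 4215754 ≡ 5·7^7 + 5·7^5 + 5·7^4 + 5·7^3 + 5·7^2 + 5·7 + 4 (base 7). Lift 8: 84073324. −1: 84073323.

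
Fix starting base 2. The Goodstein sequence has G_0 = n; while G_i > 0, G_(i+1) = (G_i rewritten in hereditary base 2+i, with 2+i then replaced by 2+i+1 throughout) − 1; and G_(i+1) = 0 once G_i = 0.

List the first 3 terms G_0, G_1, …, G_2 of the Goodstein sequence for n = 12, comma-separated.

12, 107, 1065

12 —HB2→ 2^(2 + 1) + 2^2 —bump→ 3^(3 + 1) + 3^3 = 108 —(−1)→ 107
107 —HB3→ 3^(3 + 1) + 2·3^2 + 2·3 + 2 —bump→ 4^(4 + 1) + 2·4^2 + 2·4 + 2 = 1066 —(−1)→ 1065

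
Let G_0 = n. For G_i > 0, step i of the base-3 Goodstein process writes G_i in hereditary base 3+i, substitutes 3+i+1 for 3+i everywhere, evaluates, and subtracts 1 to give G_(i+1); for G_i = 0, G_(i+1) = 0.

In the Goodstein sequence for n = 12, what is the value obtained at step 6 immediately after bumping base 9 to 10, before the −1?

G_0=12  [base 3] 3^2 + 3  →[3↦4]→  4^2 + 4 = 20  −1 ⇒ G_1=19
G_1=19  [base 4] 4^2 + 3  →[4↦5]→  5^2 + 3 = 28  −1 ⇒ G_2=27
G_2=27  [base 5] 5^2 + 2  →[5↦6]→  6^2 + 2 = 38  −1 ⇒ G_3=37
G_3=37  [base 6] 6^2 + 1  →[6↦7]→  7^2 + 1 = 50  −1 ⇒ G_4=49
G_4=49  [base 7] 7^2  →[7↦8]→  8^2 = 64  −1 ⇒ G_5=63
G_5=63  [base 8] 7·8 + 7  →[8↦9]→  7·9 + 7 = 70  −1 ⇒ G_6=69
G_6=69  [base 9] 7·9 + 6  →[9↦10]→  7·10 + 6 = 76  −1 ⇒ G_7=75

76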